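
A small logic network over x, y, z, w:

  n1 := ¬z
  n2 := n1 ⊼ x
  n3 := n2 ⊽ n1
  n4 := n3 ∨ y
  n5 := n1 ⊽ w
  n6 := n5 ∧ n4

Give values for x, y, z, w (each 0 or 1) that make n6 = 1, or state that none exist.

n6 = n5 ∧ n4 must be 1, so both n5 = 1 and n4 = 1.
n5 = n1 ⊽ w must be 1, so both n1 = 0 and w = 0.
Check with x=1, y=1, z=1, w=0:
n1 = ¬z = ¬1 = 0
n2 = n1 ⊼ x = 0 ⊼ 1 = 1
n3 = n2 ⊽ n1 = 1 ⊽ 0 = 0
n4 = n3 ∨ y = 0 ∨ 1 = 1
n5 = n1 ⊽ w = 0 ⊽ 0 = 1
n6 = n5 ∧ n4 = 1 ∧ 1 = 1
So n6 = 1 as required.

x=1, y=1, z=1, w=0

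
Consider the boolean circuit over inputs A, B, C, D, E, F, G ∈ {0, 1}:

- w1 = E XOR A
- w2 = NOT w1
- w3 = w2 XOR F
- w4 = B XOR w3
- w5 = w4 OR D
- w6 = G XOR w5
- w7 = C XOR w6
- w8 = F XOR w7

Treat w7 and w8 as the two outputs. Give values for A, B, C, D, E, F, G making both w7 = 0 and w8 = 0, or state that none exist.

A=1 B=0 C=1 D=1 E=1 F=0 G=0

Check with A=1 B=0 C=1 D=1 E=1 F=0 G=0:
w1 = E XOR A = 1 XOR 1 = 0
w2 = NOT w1 = NOT 0 = 1
w3 = w2 XOR F = 1 XOR 0 = 1
w4 = B XOR w3 = 0 XOR 1 = 1
w5 = w4 OR D = 1 OR 1 = 1
w6 = G XOR w5 = 0 XOR 1 = 1
w7 = C XOR w6 = 1 XOR 1 = 0
w8 = F XOR w7 = 0 XOR 0 = 0
So w7 = 0 and w8 = 0.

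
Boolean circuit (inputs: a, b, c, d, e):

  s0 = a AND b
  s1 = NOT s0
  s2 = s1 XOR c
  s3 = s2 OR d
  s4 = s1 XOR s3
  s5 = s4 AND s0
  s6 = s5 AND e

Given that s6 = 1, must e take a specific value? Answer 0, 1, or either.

1

s6 = s5 AND e must be 1, so both s5 = 1 and e = 1.
s5 = s4 AND s0 must be 1, so both s4 = 1 and s0 = 1.
Every assignment with s6 = 1 has e = 1; there are 3 such assignment(s).
  a=1, b=1, c=0, d=1, e=1
  a=1, b=1, c=1, d=0, e=1
  a=1, b=1, c=1, d=1, e=1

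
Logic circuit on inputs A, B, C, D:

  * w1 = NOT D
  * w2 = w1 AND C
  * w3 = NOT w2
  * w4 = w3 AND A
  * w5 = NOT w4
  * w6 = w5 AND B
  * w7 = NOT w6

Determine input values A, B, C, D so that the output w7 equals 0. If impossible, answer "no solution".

Check with A=0, B=1, C=1, D=1:
w1 = NOT D = NOT 1 = 0
w2 = w1 AND C = 0 AND 1 = 0
w3 = NOT w2 = NOT 0 = 1
w4 = w3 AND A = 1 AND 0 = 0
w5 = NOT w4 = NOT 0 = 1
w6 = w5 AND B = 1 AND 1 = 1
w7 = NOT w6 = NOT 1 = 0
So w7 = 0 as required.

A=0, B=1, C=1, D=1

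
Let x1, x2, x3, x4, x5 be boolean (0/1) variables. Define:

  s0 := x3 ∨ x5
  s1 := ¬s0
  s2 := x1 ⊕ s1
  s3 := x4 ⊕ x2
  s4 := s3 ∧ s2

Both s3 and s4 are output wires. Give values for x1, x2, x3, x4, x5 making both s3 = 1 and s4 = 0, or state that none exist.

x1=1, x2=0, x3=0, x4=1, x5=0

Check with x1=1, x2=0, x3=0, x4=1, x5=0:
s0 = x3 ∨ x5 = 0 ∨ 0 = 0
s1 = ¬s0 = ¬0 = 1
s2 = x1 ⊕ s1 = 1 ⊕ 1 = 0
s3 = x4 ⊕ x2 = 1 ⊕ 0 = 1
s4 = s3 ∧ s2 = 1 ∧ 0 = 0
So s3 = 1 and s4 = 0.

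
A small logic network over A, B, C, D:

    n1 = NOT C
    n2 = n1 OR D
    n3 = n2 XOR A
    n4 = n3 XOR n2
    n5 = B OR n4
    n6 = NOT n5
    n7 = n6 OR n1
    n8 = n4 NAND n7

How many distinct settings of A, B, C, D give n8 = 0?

n8 = n4 NAND n7 must be 0, so both n4 = 1 and n7 = 1.
n4 = n3 XOR n2 must be 1, so n3 and n2 differ.
n7 = n6 OR n1 must be 1, so at least one of n6, n1 is 1.
Satisfying assignments:
  A=1, B=0, C=0, D=0
  A=1, B=0, C=0, D=1
  A=1, B=1, C=0, D=0
  A=1, B=1, C=0, D=1

4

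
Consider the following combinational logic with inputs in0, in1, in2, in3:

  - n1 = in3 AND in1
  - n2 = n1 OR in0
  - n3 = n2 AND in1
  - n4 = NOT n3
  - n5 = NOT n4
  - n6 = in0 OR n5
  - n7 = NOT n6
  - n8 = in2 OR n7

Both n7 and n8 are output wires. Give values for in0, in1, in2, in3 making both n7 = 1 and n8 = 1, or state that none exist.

in0=0 in1=0 in2=0 in3=1

Check with in0=0 in1=0 in2=0 in3=1:
n1 = in3 AND in1 = 1 AND 0 = 0
n2 = n1 OR in0 = 0 OR 0 = 0
n3 = n2 AND in1 = 0 AND 0 = 0
n4 = NOT n3 = NOT 0 = 1
n5 = NOT n4 = NOT 1 = 0
n6 = in0 OR n5 = 0 OR 0 = 0
n7 = NOT n6 = NOT 0 = 1
n8 = in2 OR n7 = 0 OR 1 = 1
So n7 = 1 and n8 = 1.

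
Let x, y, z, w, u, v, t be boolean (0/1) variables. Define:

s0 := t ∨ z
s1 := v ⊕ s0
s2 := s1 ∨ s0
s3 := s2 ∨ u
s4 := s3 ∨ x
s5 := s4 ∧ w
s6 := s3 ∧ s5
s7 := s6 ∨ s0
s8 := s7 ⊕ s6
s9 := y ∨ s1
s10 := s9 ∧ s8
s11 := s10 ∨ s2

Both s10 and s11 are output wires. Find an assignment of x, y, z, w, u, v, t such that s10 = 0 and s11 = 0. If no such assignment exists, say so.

Check with x=1, y=0, z=0, w=1, u=1, v=0, t=0:
s0 = t ∨ z = 0 ∨ 0 = 0
s1 = v ⊕ s0 = 0 ⊕ 0 = 0
s2 = s1 ∨ s0 = 0 ∨ 0 = 0
s3 = s2 ∨ u = 0 ∨ 1 = 1
s4 = s3 ∨ x = 1 ∨ 1 = 1
s5 = s4 ∧ w = 1 ∧ 1 = 1
s6 = s3 ∧ s5 = 1 ∧ 1 = 1
s7 = s6 ∨ s0 = 1 ∨ 0 = 1
s8 = s7 ⊕ s6 = 1 ⊕ 1 = 0
s9 = y ∨ s1 = 0 ∨ 0 = 0
s10 = s9 ∧ s8 = 0 ∧ 0 = 0
s11 = s10 ∨ s2 = 0 ∨ 0 = 0
So s10 = 0 and s11 = 0.

x=1, y=0, z=0, w=1, u=1, v=0, t=0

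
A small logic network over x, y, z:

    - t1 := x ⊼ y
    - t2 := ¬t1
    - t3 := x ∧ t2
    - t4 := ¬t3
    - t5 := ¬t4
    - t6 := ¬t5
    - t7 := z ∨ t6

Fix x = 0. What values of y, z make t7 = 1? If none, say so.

y=0, z=0

Check with x = 0 and y=0, z=0:
t1 = x ⊼ y = 0 ⊼ 0 = 1
t2 = ¬t1 = ¬1 = 0
t3 = x ∧ t2 = 0 ∧ 0 = 0
t4 = ¬t3 = ¬0 = 1
t5 = ¬t4 = ¬1 = 0
t6 = ¬t5 = ¬0 = 1
t7 = z ∨ t6 = 0 ∨ 1 = 1
So t7 = 1.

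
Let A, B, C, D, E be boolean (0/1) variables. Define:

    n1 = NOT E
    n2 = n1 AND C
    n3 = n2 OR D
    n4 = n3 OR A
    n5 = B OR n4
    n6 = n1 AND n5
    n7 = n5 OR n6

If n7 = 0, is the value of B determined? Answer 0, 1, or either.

0

n7 = n5 OR n6 must be 0, so both n5 = 0 and n6 = 0.
Every assignment with n7 = 0 has B = 0; there are 3 such assignment(s).
  A=0, B=0, C=0, D=0, E=0
  A=0, B=0, C=0, D=0, E=1
  A=0, B=0, C=1, D=0, E=1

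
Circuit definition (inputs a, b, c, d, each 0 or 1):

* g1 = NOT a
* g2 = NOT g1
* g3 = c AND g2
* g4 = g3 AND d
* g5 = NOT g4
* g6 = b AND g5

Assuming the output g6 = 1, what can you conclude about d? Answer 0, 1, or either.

Both values of d occur among assignments with g6 = 1:
  d=0: a=0, b=1, c=0, d=0
  d=1: a=0, b=1, c=0, d=1

either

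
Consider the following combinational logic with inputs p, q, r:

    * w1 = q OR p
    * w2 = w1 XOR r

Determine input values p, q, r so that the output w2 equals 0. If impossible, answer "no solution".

p=1, q=1, r=1

Check with p=1, q=1, r=1:
w1 = q OR p = 1 OR 1 = 1
w2 = w1 XOR r = 1 XOR 1 = 0
So w2 = 0 as required.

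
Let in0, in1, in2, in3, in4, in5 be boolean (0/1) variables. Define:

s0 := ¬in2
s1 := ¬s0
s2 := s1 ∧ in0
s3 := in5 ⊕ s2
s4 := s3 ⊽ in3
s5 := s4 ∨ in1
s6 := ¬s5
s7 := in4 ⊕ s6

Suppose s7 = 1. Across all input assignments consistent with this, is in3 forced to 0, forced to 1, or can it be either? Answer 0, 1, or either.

Both values of in3 occur among assignments with s7 = 1:
  in3=0: in0=0, in1=0, in2=0, in3=0, in4=0, in5=1
  in3=1: in0=0, in1=0, in2=0, in3=1, in4=0, in5=0

either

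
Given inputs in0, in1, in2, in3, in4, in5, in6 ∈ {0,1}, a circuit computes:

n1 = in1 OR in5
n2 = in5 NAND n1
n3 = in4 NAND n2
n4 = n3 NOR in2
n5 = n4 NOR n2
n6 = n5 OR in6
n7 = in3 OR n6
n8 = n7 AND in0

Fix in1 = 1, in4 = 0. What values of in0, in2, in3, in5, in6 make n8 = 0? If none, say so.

Check with in1 = 1, in4 = 0 and in0=0, in2=0, in3=1, in5=1, in6=0:
n1 = in1 OR in5 = 1 OR 1 = 1
n2 = in5 NAND n1 = 1 NAND 1 = 0
n3 = in4 NAND n2 = 0 NAND 0 = 1
n4 = n3 NOR in2 = 1 NOR 0 = 0
n5 = n4 NOR n2 = 0 NOR 0 = 1
n6 = n5 OR in6 = 1 OR 0 = 1
n7 = in3 OR n6 = 1 OR 1 = 1
n8 = n7 AND in0 = 1 AND 0 = 0
So n8 = 0.

in0=0 in2=0 in3=1 in5=1 in6=0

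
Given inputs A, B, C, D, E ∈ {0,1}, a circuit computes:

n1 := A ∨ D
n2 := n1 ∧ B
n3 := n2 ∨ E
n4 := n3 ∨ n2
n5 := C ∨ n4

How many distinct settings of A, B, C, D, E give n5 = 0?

5

n5 = C ∨ n4 must be 0, so both C = 0 and n4 = 0.
n4 = n3 ∨ n2 must be 0, so both n3 = 0 and n2 = 0.
n3 = n2 ∨ E must be 0, so both n2 = 0 and E = 0.
Enumerating the 32 input combinations, 5 give n5 = 0 and 27 give n5 = 1.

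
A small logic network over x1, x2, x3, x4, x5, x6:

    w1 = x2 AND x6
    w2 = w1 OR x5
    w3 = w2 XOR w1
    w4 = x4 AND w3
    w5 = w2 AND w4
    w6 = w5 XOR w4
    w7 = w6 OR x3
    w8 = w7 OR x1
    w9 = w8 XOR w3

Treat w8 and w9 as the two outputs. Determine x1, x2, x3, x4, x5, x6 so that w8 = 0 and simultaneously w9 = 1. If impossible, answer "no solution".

x1=0, x2=1, x3=0, x4=0, x5=1, x6=0

Check with x1=0, x2=1, x3=0, x4=0, x5=1, x6=0:
w1 = x2 AND x6 = 1 AND 0 = 0
w2 = w1 OR x5 = 0 OR 1 = 1
w3 = w2 XOR w1 = 1 XOR 0 = 1
w4 = x4 AND w3 = 0 AND 1 = 0
w5 = w2 AND w4 = 1 AND 0 = 0
w6 = w5 XOR w4 = 0 XOR 0 = 0
w7 = w6 OR x3 = 0 OR 0 = 0
w8 = w7 OR x1 = 0 OR 0 = 0
w9 = w8 XOR w3 = 0 XOR 1 = 1
So w8 = 0 and w9 = 1.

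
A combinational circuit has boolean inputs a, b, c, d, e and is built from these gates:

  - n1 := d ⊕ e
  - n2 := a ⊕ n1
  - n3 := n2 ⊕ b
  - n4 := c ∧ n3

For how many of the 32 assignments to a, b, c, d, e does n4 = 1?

n4 = c ∧ n3 must be 1, so both c = 1 and n3 = 1.
Enumerating the 32 input combinations, 8 give n4 = 1 and 24 give n4 = 0.

8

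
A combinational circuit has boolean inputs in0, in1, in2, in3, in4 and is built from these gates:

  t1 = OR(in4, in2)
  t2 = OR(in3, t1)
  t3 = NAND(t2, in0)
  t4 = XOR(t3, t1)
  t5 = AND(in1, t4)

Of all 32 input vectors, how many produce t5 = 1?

t5 = AND(in1, t4) must be 1, so both in1 = 1 and t4 = 1.
t4 = XOR(t3, t1) must be 1, so t3 and t1 differ.
Enumerating the 32 input combinations, 9 give t5 = 1 and 23 give t5 = 0.

9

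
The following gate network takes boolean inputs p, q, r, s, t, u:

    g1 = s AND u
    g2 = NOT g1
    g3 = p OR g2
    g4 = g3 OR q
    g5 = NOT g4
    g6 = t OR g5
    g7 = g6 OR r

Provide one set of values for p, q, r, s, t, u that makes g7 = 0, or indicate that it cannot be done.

g7 = g6 OR r must be 0, so both g6 = 0 and r = 0.
Check with p=0, q=1, r=0, s=0, t=0, u=0:
g1 = s AND u = 0 AND 0 = 0
g2 = NOT g1 = NOT 0 = 1
g3 = p OR g2 = 0 OR 1 = 1
g4 = g3 OR q = 1 OR 1 = 1
g5 = NOT g4 = NOT 1 = 0
g6 = t OR g5 = 0 OR 0 = 0
g7 = g6 OR r = 0 OR 0 = 0
So g7 = 0 as required.

p=0, q=1, r=0, s=0, t=0, u=0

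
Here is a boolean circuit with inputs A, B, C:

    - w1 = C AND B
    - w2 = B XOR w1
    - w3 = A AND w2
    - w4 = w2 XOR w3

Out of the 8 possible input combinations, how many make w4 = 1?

1

w4 = w2 XOR w3 must be 1, so w2 and w3 differ.
Satisfying assignments:
  A=0, B=1, C=0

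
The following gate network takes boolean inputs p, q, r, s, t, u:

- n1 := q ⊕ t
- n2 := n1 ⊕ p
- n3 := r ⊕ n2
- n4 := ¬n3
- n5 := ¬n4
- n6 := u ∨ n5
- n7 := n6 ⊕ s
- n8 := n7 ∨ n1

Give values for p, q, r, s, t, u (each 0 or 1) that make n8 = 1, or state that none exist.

p=1, q=0, r=1, s=0, t=1, u=1

n8 = n7 ∨ n1 must be 1, so at least one of n7, n1 is 1.
Check with p=1, q=0, r=1, s=0, t=1, u=1:
n1 = q ⊕ t = 0 ⊕ 1 = 1
n2 = n1 ⊕ p = 1 ⊕ 1 = 0
n3 = r ⊕ n2 = 1 ⊕ 0 = 1
n4 = ¬n3 = ¬1 = 0
n5 = ¬n4 = ¬0 = 1
n6 = u ∨ n5 = 1 ∨ 1 = 1
n7 = n6 ⊕ s = 1 ⊕ 0 = 1
n8 = n7 ∨ n1 = 1 ∨ 1 = 1
So n8 = 1 as required.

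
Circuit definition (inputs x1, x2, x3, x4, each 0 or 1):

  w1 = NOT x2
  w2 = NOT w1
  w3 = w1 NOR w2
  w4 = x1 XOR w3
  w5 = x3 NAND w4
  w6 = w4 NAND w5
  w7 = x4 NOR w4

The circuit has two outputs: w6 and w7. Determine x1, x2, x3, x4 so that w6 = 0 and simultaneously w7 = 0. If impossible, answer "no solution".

x1=1, x2=0, x3=0, x4=0

Check with x1=1, x2=0, x3=0, x4=0:
w1 = NOT x2 = NOT 0 = 1
w2 = NOT w1 = NOT 1 = 0
w3 = w1 NOR w2 = 1 NOR 0 = 0
w4 = x1 XOR w3 = 1 XOR 0 = 1
w5 = x3 NAND w4 = 0 NAND 1 = 1
w6 = w4 NAND w5 = 1 NAND 1 = 0
w7 = x4 NOR w4 = 0 NOR 1 = 0
So w6 = 0 and w7 = 0.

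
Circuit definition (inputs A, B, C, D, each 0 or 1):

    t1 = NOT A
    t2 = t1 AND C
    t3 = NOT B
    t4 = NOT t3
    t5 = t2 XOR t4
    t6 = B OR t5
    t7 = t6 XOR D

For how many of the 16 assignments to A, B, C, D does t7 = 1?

8

t7 = t6 XOR D must be 1, so t6 and D differ.
Enumerating the 16 input combinations, 8 give t7 = 1 and 8 give t7 = 0.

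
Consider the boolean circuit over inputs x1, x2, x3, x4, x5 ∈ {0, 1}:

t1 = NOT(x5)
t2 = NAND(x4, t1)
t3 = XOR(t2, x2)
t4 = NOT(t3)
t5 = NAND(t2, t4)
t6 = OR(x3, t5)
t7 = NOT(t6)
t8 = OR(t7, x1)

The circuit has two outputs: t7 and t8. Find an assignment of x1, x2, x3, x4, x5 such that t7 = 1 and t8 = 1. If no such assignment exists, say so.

Check with x1=0, x2=1, x3=0, x4=0, x5=1:
t1 = NOT(x5) = NOT 1 = 0
t2 = NAND(x4, t1) = NAND(0, 0) = 1
t3 = XOR(t2, x2) = XOR(1, 1) = 0
t4 = NOT(t3) = NOT 0 = 1
t5 = NAND(t2, t4) = NAND(1, 1) = 0
t6 = OR(x3, t5) = OR(0, 0) = 0
t7 = NOT(t6) = NOT 0 = 1
t8 = OR(t7, x1) = OR(1, 0) = 1
So t7 = 1 and t8 = 1.

x1=0, x2=1, x3=0, x4=0, x5=1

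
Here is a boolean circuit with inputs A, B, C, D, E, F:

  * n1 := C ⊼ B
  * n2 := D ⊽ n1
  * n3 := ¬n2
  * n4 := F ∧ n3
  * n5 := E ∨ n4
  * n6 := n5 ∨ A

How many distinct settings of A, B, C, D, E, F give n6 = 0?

9

n6 = n5 ∨ A must be 0, so both n5 = 0 and A = 0.
n5 = E ∨ n4 must be 0, so both E = 0 and n4 = 0.
n4 = F ∧ n3 must be 0, so at least one of F, n3 is 0.
Enumerating the 64 input combinations, 9 give n6 = 0 and 55 give n6 = 1.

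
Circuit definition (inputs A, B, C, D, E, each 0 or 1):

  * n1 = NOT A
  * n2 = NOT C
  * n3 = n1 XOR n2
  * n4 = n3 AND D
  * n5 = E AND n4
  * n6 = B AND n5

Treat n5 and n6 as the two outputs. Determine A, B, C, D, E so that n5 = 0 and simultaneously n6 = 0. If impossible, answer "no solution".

Check with A=1 B=0 C=0 D=1 E=0:
n1 = NOT A = NOT 1 = 0
n2 = NOT C = NOT 0 = 1
n3 = n1 XOR n2 = 0 XOR 1 = 1
n4 = n3 AND D = 1 AND 1 = 1
n5 = E AND n4 = 0 AND 1 = 0
n6 = B AND n5 = 0 AND 0 = 0
So n5 = 0 and n6 = 0.

A=1 B=0 C=0 D=1 E=0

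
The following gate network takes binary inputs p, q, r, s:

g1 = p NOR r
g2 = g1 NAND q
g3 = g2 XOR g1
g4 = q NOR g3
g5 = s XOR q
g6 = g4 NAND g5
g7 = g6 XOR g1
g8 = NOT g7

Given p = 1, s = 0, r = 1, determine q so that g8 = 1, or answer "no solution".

no solution exists

With p = 1, s = 0, r = 1 fixed, none of the 2 settings of q give g8 = 1.
For example, with q=0:
g1 = p NOR r = 1 NOR 1 = 0
g2 = g1 NAND q = 0 NAND 0 = 1
g3 = g2 XOR g1 = 1 XOR 0 = 1
g4 = q NOR g3 = 0 NOR 1 = 0
g5 = s XOR q = 0 XOR 0 = 0
g6 = g4 NAND g5 = 0 NAND 0 = 1
g7 = g6 XOR g1 = 1 XOR 0 = 1
g8 = NOT g7 = NOT 1 = 0
giving g8 = 0 ≠ 1.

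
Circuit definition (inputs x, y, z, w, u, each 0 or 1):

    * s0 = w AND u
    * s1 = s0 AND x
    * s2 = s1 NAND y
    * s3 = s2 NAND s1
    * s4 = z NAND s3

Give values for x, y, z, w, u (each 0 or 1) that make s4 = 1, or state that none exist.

s4 = z NAND s3 must be 1, so at least one of z, s3 is 0.
Check with x=0, y=0, z=0, w=0, u=1:
s0 = w AND u = 0 AND 1 = 0
s1 = s0 AND x = 0 AND 0 = 0
s2 = s1 NAND y = 0 NAND 0 = 1
s3 = s2 NAND s1 = 1 NAND 0 = 1
s4 = z NAND s3 = 0 NAND 1 = 1
So s4 = 1 as required.

x=0, y=0, z=0, w=0, u=1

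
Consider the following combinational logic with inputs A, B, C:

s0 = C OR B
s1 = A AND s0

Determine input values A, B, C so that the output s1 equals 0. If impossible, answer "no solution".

Check with A=0 B=1 C=0:
s0 = C OR B = 0 OR 1 = 1
s1 = A AND s0 = 0 AND 1 = 0
So s1 = 0 as required.

A=0 B=1 C=0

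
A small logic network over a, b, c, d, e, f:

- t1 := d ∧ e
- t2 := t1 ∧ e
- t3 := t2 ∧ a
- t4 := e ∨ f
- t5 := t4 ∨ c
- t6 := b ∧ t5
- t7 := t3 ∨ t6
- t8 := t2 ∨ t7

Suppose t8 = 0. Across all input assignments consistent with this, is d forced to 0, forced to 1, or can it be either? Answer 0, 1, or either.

either

Both values of d occur among assignments with t8 = 0:
  d=0: a=0, b=0, c=0, d=0, e=0, f=0
  d=1: a=0, b=0, c=0, d=1, e=0, f=0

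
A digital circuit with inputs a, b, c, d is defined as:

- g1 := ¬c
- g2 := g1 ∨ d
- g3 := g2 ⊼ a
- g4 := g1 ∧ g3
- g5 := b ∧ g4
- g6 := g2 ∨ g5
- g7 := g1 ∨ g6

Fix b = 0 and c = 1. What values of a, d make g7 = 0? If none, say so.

Check with b = 0 and c = 1 and a=0, d=0:
g1 = ¬c = ¬1 = 0
g2 = g1 ∨ d = 0 ∨ 0 = 0
g3 = g2 ⊼ a = 0 ⊼ 0 = 1
g4 = g1 ∧ g3 = 0 ∧ 1 = 0
g5 = b ∧ g4 = 0 ∧ 0 = 0
g6 = g2 ∨ g5 = 0 ∨ 0 = 0
g7 = g1 ∨ g6 = 0 ∨ 0 = 0
So g7 = 0.

a=0, d=0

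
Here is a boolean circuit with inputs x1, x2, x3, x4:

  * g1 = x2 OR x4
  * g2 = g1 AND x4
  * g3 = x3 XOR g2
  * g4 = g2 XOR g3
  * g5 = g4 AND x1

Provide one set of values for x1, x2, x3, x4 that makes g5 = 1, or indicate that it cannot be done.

Check with x1=1, x2=1, x3=1, x4=0:
g1 = x2 OR x4 = 1 OR 0 = 1
g2 = g1 AND x4 = 1 AND 0 = 0
g3 = x3 XOR g2 = 1 XOR 0 = 1
g4 = g2 XOR g3 = 0 XOR 1 = 1
g5 = g4 AND x1 = 1 AND 1 = 1
So g5 = 1 as required.

x1=1, x2=1, x3=1, x4=0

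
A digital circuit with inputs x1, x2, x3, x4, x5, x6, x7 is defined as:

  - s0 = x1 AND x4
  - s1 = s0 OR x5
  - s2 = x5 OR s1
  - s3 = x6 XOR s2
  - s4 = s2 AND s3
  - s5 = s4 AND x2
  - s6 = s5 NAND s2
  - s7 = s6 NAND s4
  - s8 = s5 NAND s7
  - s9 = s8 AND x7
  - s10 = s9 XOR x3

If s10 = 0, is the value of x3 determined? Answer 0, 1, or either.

either

Both values of x3 occur among assignments with s10 = 0:
  x3=0: x1=0, x2=0, x3=0, x4=0, x5=0, x6=0, x7=0
  x3=1: x1=0, x2=0, x3=1, x4=0, x5=0, x6=0, x7=1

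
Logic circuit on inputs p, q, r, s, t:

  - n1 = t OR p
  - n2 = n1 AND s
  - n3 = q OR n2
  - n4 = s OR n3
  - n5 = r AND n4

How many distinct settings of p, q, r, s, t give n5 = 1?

n5 = r AND n4 must be 1, so both r = 1 and n4 = 1.
Enumerating the 32 input combinations, 12 give n5 = 1 and 20 give n5 = 0.

12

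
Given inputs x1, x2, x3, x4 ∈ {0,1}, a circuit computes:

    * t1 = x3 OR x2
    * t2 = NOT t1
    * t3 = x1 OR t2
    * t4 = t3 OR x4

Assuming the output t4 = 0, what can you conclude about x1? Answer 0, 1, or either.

0

t4 = t3 OR x4 must be 0, so both t3 = 0 and x4 = 0.
t3 = x1 OR t2 must be 0, so both x1 = 0 and t2 = 0.
Every assignment with t4 = 0 has x1 = 0; there are 3 such assignment(s).
  x1=0, x2=0, x3=1, x4=0
  x1=0, x2=1, x3=0, x4=0
  x1=0, x2=1, x3=1, x4=0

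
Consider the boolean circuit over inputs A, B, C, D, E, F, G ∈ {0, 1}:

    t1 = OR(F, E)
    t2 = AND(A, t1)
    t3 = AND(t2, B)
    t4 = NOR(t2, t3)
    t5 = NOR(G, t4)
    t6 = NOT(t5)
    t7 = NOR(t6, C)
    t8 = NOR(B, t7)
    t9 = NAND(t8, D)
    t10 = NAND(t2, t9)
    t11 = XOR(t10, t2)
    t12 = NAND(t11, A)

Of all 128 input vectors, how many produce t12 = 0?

55

t12 = NAND(t11, A) must be 0, so both t11 = 1 and A = 1.
t11 = XOR(t10, t2) must be 1, so t10 and t2 differ.
Enumerating the 128 input combinations, 55 give t12 = 0 and 73 give t12 = 1.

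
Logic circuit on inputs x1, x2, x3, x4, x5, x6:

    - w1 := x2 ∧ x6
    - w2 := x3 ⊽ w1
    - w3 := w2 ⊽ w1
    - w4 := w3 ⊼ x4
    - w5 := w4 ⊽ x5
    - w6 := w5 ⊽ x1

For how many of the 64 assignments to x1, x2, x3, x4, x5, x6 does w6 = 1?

29

w6 = w5 ⊽ x1 must be 1, so both w5 = 0 and x1 = 0.
w5 = w4 ⊽ x5 must be 0, so at least one of w4, x5 is 1.
Enumerating the 64 input combinations, 29 give w6 = 1 and 35 give w6 = 0.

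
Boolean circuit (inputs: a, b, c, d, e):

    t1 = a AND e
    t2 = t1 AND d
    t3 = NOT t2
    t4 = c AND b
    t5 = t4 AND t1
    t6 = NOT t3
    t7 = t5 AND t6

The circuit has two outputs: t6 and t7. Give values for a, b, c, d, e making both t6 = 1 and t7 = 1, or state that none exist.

a=1, b=1, c=1, d=1, e=1

Check with a=1, b=1, c=1, d=1, e=1:
t1 = a AND e = 1 AND 1 = 1
t2 = t1 AND d = 1 AND 1 = 1
t3 = NOT t2 = NOT 1 = 0
t4 = c AND b = 1 AND 1 = 1
t5 = t4 AND t1 = 1 AND 1 = 1
t6 = NOT t3 = NOT 0 = 1
t7 = t5 AND t6 = 1 AND 1 = 1
So t6 = 1 and t7 = 1.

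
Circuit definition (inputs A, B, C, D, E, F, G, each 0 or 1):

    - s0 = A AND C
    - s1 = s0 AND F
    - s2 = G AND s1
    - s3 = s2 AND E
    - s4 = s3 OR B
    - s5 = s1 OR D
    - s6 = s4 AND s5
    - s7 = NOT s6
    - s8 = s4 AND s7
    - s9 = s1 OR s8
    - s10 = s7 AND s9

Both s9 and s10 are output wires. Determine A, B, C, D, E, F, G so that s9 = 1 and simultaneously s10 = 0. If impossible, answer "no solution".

Check with A=1, B=0, C=1, D=0, E=1, F=1, G=1:
s0 = A AND C = 1 AND 1 = 1
s1 = s0 AND F = 1 AND 1 = 1
s2 = G AND s1 = 1 AND 1 = 1
s3 = s2 AND E = 1 AND 1 = 1
s4 = s3 OR B = 1 OR 0 = 1
s5 = s1 OR D = 1 OR 0 = 1
s6 = s4 AND s5 = 1 AND 1 = 1
s7 = NOT s6 = NOT 1 = 0
s8 = s4 AND s7 = 1 AND 0 = 0
s9 = s1 OR s8 = 1 OR 0 = 1
s10 = s7 AND s9 = 0 AND 1 = 0
So s9 = 1 and s10 = 0.

A=1, B=0, C=1, D=0, E=1, F=1, G=1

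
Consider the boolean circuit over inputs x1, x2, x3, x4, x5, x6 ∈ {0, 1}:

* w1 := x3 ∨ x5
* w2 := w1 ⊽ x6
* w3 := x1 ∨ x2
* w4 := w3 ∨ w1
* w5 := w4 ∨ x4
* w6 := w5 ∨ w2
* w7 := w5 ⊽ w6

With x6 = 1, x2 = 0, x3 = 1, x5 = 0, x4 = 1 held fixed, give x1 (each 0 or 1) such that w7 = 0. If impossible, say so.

w7 = w5 ⊽ w6 must be 0, so at least one of w5, w6 is 1.
Check with x6 = 1, x2 = 0, x3 = 1, x5 = 0, x4 = 1 and x1=0:
w1 = x3 ∨ x5 = 1 ∨ 0 = 1
w2 = w1 ⊽ x6 = 1 ⊽ 1 = 0
w3 = x1 ∨ x2 = 0 ∨ 0 = 0
w4 = w3 ∨ w1 = 0 ∨ 1 = 1
w5 = w4 ∨ x4 = 1 ∨ 1 = 1
w6 = w5 ∨ w2 = 1 ∨ 0 = 1
w7 = w5 ⊽ w6 = 1 ⊽ 1 = 0
So w7 = 0.

x1=0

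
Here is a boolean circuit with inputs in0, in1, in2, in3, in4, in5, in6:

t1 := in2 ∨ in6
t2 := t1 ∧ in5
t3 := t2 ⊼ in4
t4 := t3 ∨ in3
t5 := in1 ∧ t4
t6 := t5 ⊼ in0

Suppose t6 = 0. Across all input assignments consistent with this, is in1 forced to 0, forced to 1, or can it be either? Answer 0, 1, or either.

t6 = t5 ⊼ in0 must be 0, so both t5 = 1 and in0 = 1.
t5 = in1 ∧ t4 must be 1, so both in1 = 1 and t4 = 1.
t4 = t3 ∨ in3 must be 1, so at least one of t3, in3 is 1.
Every assignment with t6 = 0 has in1 = 1; there are 29 such assignment(s).

1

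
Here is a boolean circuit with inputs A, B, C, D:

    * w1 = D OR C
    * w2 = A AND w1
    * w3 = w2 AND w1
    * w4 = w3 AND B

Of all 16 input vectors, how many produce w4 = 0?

13

w4 = w3 AND B must be 0, so at least one of w3, B is 0.
Enumerating the 16 input combinations, 13 give w4 = 0 and 3 give w4 = 1.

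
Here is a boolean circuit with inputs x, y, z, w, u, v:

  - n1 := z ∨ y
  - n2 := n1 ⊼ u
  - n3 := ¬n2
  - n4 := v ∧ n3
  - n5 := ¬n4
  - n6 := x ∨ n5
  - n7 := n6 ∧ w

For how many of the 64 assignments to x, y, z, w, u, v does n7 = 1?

29

n7 = n6 ∧ w must be 1, so both n6 = 1 and w = 1.
n6 = x ∨ n5 must be 1, so at least one of x, n5 is 1.
Enumerating the 64 input combinations, 29 give n7 = 1 and 35 give n7 = 0.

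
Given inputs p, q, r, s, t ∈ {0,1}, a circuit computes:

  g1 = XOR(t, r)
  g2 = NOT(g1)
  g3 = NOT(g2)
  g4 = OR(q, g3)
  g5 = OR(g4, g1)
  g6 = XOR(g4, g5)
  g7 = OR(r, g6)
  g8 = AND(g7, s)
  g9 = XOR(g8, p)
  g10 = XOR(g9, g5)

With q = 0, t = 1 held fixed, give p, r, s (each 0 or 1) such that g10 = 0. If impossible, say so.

Check with q = 0, t = 1 and p=1, r=0, s=1:
g1 = XOR(t, r) = XOR(1, 0) = 1
g2 = NOT(g1) = NOT 1 = 0
g3 = NOT(g2) = NOT 0 = 1
g4 = OR(q, g3) = OR(0, 1) = 1
g5 = OR(g4, g1) = OR(1, 1) = 1
g6 = XOR(g4, g5) = XOR(1, 1) = 0
g7 = OR(r, g6) = OR(0, 0) = 0
g8 = AND(g7, s) = AND(0, 1) = 0
g9 = XOR(g8, p) = XOR(0, 1) = 1
g10 = XOR(g9, g5) = XOR(1, 1) = 0
So g10 = 0.

p=1, r=0, s=1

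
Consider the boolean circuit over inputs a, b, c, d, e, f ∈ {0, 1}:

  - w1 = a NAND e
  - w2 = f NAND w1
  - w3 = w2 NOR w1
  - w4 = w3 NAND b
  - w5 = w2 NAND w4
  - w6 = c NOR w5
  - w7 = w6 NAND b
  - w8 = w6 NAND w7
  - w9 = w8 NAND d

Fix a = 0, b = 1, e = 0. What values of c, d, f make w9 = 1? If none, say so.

Check with a = 0, b = 1, e = 0 and c=0, d=0, f=0:
w1 = a NAND e = 0 NAND 0 = 1
w2 = f NAND w1 = 0 NAND 1 = 1
w3 = w2 NOR w1 = 1 NOR 1 = 0
w4 = w3 NAND b = 0 NAND 1 = 1
w5 = w2 NAND w4 = 1 NAND 1 = 0
w6 = c NOR w5 = 0 NOR 0 = 1
w7 = w6 NAND b = 1 NAND 1 = 0
w8 = w6 NAND w7 = 1 NAND 0 = 1
w9 = w8 NAND d = 1 NAND 0 = 1
So w9 = 1.

c=0 d=0 f=0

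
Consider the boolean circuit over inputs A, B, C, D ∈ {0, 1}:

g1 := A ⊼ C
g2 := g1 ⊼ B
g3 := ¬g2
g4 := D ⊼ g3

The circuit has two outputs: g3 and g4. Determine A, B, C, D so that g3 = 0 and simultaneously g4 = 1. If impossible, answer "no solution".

A=1 B=0 C=1 D=0

Check with A=1 B=0 C=1 D=0:
g1 = A ⊼ C = 1 ⊼ 1 = 0
g2 = g1 ⊼ B = 0 ⊼ 0 = 1
g3 = ¬g2 = ¬1 = 0
g4 = D ⊼ g3 = 0 ⊼ 0 = 1
So g3 = 0 and g4 = 1.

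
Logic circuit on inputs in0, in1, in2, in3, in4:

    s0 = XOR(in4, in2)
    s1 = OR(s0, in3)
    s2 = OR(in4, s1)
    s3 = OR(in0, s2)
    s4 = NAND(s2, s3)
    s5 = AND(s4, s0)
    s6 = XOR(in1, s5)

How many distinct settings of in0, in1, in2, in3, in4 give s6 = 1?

s6 = XOR(in1, s5) must be 1, so in1 and s5 differ.
Enumerating the 32 input combinations, 16 give s6 = 1 and 16 give s6 = 0.

16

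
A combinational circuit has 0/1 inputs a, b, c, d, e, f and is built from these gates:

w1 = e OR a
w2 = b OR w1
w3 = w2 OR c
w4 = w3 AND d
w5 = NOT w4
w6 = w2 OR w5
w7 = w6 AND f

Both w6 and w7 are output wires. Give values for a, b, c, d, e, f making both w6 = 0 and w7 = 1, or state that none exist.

Across all 64 input combinations, none give both w6 = 0 and w7 = 1.

no solution exists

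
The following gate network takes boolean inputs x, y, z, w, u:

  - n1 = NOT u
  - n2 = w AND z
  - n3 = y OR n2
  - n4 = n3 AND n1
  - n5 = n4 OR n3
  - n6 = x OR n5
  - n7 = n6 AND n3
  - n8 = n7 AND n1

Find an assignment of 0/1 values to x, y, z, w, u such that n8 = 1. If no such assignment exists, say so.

n8 = n7 AND n1 must be 1, so both n7 = 1 and n1 = 1.
n7 = n6 AND n3 must be 1, so both n6 = 1 and n3 = 1.
Check with x=1, y=1, z=1, w=1, u=0:
n1 = NOT u = NOT 0 = 1
n2 = w AND z = 1 AND 1 = 1
n3 = y OR n2 = 1 OR 1 = 1
n4 = n3 AND n1 = 1 AND 1 = 1
n5 = n4 OR n3 = 1 OR 1 = 1
n6 = x OR n5 = 1 OR 1 = 1
n7 = n6 AND n3 = 1 AND 1 = 1
n8 = n7 AND n1 = 1 AND 1 = 1
So n8 = 1 as required.

x=1, y=1, z=1, w=1, u=0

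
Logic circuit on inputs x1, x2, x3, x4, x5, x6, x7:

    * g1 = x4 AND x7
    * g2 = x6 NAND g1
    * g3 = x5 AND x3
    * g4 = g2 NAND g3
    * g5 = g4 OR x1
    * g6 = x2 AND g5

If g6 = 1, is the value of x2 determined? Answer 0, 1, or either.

1

g6 = x2 AND g5 must be 1, so both x2 = 1 and g5 = 1.
Every assignment with g6 = 1 has x2 = 1; there are 57 such assignment(s).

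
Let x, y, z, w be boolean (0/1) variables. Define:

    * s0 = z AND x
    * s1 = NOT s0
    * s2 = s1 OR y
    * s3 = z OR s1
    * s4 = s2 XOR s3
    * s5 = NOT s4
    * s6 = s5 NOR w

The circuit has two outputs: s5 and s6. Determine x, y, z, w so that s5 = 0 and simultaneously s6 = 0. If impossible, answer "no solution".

Check with x=1, y=0, z=1, w=1:
s0 = z AND x = 1 AND 1 = 1
s1 = NOT s0 = NOT 1 = 0
s2 = s1 OR y = 0 OR 0 = 0
s3 = z OR s1 = 1 OR 0 = 1
s4 = s2 XOR s3 = 0 XOR 1 = 1
s5 = NOT s4 = NOT 1 = 0
s6 = s5 NOR w = 0 NOR 1 = 0
So s5 = 0 and s6 = 0.

x=1, y=0, z=1, w=1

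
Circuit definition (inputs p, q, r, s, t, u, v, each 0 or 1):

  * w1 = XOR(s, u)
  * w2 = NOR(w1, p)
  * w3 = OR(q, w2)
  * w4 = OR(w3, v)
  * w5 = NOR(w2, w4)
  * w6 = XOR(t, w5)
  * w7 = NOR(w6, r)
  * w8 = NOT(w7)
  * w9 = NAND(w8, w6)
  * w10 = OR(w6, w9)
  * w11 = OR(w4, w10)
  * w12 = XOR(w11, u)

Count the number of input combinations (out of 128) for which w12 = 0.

64

w12 = XOR(w11, u) must be 0, so w11 and u are equal.
Enumerating the 128 input combinations, 64 give w12 = 0 and 64 give w12 = 1.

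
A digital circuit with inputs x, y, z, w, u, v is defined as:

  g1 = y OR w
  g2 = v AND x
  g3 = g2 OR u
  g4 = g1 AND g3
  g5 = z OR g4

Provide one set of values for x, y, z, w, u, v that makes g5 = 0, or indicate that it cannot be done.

x=0 y=1 z=0 w=1 u=0 v=1

g5 = z OR g4 must be 0, so both z = 0 and g4 = 0.
g4 = g1 AND g3 must be 0, so at least one of g1, g3 is 0.
Check with x=0 y=1 z=0 w=1 u=0 v=1:
g1 = y OR w = 1 OR 1 = 1
g2 = v AND x = 1 AND 0 = 0
g3 = g2 OR u = 0 OR 0 = 0
g4 = g1 AND g3 = 1 AND 0 = 0
g5 = z OR g4 = 0 OR 0 = 0
So g5 = 0 as required.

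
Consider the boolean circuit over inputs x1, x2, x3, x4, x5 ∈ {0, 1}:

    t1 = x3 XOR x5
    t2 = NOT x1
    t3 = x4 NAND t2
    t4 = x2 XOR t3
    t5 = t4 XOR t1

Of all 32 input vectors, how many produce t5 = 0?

t5 = t4 XOR t1 must be 0, so t4 and t1 are equal.
Enumerating the 32 input combinations, 16 give t5 = 0 and 16 give t5 = 1.

16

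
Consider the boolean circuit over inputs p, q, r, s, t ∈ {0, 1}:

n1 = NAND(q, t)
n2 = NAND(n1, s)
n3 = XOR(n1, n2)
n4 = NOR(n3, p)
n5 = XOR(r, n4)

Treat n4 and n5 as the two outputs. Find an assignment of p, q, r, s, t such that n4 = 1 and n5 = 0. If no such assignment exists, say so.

Check with p=0, q=1, r=1, s=0, t=0:
n1 = NAND(q, t) = NAND(1, 0) = 1
n2 = NAND(n1, s) = NAND(1, 0) = 1
n3 = XOR(n1, n2) = XOR(1, 1) = 0
n4 = NOR(n3, p) = NOR(0, 0) = 1
n5 = XOR(r, n4) = XOR(1, 1) = 0
So n4 = 1 and n5 = 0.

p=0, q=1, r=1, s=0, t=0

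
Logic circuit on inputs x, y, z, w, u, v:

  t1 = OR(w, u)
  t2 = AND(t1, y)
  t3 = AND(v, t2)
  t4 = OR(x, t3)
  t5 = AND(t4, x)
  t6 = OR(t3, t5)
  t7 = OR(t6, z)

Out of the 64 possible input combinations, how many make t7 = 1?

51

t7 = OR(t6, z) must be 1, so at least one of t6, z is 1.
Enumerating the 64 input combinations, 51 give t7 = 1 and 13 give t7 = 0.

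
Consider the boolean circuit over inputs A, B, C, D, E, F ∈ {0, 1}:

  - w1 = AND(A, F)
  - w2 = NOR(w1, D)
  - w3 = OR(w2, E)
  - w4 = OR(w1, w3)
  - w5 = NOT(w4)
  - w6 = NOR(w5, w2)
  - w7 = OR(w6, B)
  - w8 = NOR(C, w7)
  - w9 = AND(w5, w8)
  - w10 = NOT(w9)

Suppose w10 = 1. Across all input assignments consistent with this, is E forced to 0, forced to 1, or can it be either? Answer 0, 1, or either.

Both values of E occur among assignments with w10 = 1:
  E=0: A=0, B=0, C=0, D=0, E=0, F=0
  E=1: A=0, B=0, C=0, D=0, E=1, F=0

either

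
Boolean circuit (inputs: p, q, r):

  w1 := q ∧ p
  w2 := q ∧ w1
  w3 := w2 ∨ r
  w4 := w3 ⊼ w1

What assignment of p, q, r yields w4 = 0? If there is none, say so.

Check with p=1, q=1, r=0:
w1 = q ∧ p = 1 ∧ 1 = 1
w2 = q ∧ w1 = 1 ∧ 1 = 1
w3 = w2 ∨ r = 1 ∨ 0 = 1
w4 = w3 ⊼ w1 = 1 ⊼ 1 = 0
So w4 = 0 as required.

p=1, q=1, r=0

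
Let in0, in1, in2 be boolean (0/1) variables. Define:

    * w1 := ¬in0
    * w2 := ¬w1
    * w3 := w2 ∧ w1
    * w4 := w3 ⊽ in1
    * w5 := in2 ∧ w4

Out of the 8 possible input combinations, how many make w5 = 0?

6

w5 = in2 ∧ w4 must be 0, so at least one of in2, w4 is 0.
Enumerating the 8 input combinations, 6 give w5 = 0 and 2 give w5 = 1.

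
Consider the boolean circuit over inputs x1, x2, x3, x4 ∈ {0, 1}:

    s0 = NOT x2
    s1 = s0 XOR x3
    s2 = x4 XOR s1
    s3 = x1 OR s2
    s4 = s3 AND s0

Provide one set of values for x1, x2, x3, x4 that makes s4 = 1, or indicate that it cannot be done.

s4 = s3 AND s0 must be 1, so both s3 = 1 and s0 = 1.
s3 = x1 OR s2 must be 1, so at least one of x1, s2 is 1.
s0 = NOT x2 must be 1, so x2 = 0.
Check with x1=0, x2=0, x3=1, x4=1:
s0 = NOT x2 = NOT 0 = 1
s1 = s0 XOR x3 = 1 XOR 1 = 0
s2 = x4 XOR s1 = 1 XOR 0 = 1
s3 = x1 OR s2 = 0 OR 1 = 1
s4 = s3 AND s0 = 1 AND 1 = 1
So s4 = 1 as required.

x1=0, x2=0, x3=1, x4=1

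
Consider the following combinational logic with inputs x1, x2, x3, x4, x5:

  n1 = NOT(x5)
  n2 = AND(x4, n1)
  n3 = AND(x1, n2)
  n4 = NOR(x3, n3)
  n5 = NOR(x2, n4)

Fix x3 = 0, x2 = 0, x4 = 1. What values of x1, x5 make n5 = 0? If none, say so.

x1=0, x5=1

Check with x3 = 0, x2 = 0, x4 = 1 and x1=0, x5=1:
n1 = NOT(x5) = NOT 1 = 0
n2 = AND(x4, n1) = AND(1, 0) = 0
n3 = AND(x1, n2) = AND(0, 0) = 0
n4 = NOR(x3, n3) = NOR(0, 0) = 1
n5 = NOR(x2, n4) = NOR(0, 1) = 0
So n5 = 0.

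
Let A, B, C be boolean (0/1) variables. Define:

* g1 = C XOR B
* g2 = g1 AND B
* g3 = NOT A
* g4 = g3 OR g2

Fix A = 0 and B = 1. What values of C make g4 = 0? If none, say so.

no solution exists

With A = 0 and B = 1 fixed, none of the 2 settings of C give g4 = 0.
For example, with C=0:
g1 = C XOR B = 0 XOR 1 = 1
g2 = g1 AND B = 1 AND 1 = 1
g3 = NOT A = NOT 0 = 1
g4 = g3 OR g2 = 1 OR 1 = 1
giving g4 = 1 ≠ 0.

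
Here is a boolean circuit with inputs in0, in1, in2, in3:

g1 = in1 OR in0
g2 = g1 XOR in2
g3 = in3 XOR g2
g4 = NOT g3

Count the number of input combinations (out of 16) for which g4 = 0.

g4 = NOT g3 must be 0, so g3 = 1.
Enumerating the 16 input combinations, 8 give g4 = 0 and 8 give g4 = 1.

8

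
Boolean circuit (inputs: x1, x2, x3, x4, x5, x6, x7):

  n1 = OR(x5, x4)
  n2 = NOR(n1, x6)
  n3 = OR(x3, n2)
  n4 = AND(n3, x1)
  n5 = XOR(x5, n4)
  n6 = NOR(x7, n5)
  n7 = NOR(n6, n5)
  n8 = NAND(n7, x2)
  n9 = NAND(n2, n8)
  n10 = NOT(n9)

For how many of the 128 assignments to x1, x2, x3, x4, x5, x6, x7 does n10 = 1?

14

n10 = NOT(n9) must be 1, so n9 = 0.
n9 = NAND(n2, n8) must be 0, so both n2 = 1 and n8 = 1.
n2 = NOR(n1, x6) must be 1, so both n1 = 0 and x6 = 0.
Enumerating the 128 input combinations, 14 give n10 = 1 and 114 give n10 = 0.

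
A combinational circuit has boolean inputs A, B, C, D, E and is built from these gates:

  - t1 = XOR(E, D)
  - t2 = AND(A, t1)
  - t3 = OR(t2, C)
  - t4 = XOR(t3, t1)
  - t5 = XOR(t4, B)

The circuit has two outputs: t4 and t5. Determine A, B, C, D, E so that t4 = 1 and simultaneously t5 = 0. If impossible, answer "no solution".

A=1, B=1, C=1, D=0, E=0

Check with A=1, B=1, C=1, D=0, E=0:
t1 = XOR(E, D) = XOR(0, 0) = 0
t2 = AND(A, t1) = AND(1, 0) = 0
t3 = OR(t2, C) = OR(0, 1) = 1
t4 = XOR(t3, t1) = XOR(1, 0) = 1
t5 = XOR(t4, B) = XOR(1, 1) = 0
So t4 = 1 and t5 = 0.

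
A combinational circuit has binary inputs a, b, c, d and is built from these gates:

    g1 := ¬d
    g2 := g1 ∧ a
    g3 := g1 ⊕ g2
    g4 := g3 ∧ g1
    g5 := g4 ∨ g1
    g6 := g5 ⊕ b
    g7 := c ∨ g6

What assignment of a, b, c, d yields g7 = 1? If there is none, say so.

a=1 b=0 c=1 d=0

g7 = c ∨ g6 must be 1, so at least one of c, g6 is 1.
Check with a=1 b=0 c=1 d=0:
g1 = ¬d = ¬0 = 1
g2 = g1 ∧ a = 1 ∧ 1 = 1
g3 = g1 ⊕ g2 = 1 ⊕ 1 = 0
g4 = g3 ∧ g1 = 0 ∧ 1 = 0
g5 = g4 ∨ g1 = 0 ∨ 1 = 1
g6 = g5 ⊕ b = 1 ⊕ 0 = 1
g7 = c ∨ g6 = 1 ∨ 1 = 1
So g7 = 1 as required.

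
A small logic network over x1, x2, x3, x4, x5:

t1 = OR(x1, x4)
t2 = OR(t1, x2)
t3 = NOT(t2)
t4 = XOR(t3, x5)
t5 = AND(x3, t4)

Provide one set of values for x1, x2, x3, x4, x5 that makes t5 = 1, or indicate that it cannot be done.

t5 = AND(x3, t4) must be 1, so both x3 = 1 and t4 = 1.
Check with x1=0, x2=0, x3=1, x4=1, x5=1:
t1 = OR(x1, x4) = OR(0, 1) = 1
t2 = OR(t1, x2) = OR(1, 0) = 1
t3 = NOT(t2) = NOT 1 = 0
t4 = XOR(t3, x5) = XOR(0, 1) = 1
t5 = AND(x3, t4) = AND(1, 1) = 1
So t5 = 1 as required.

x1=0, x2=0, x3=1, x4=1, x5=1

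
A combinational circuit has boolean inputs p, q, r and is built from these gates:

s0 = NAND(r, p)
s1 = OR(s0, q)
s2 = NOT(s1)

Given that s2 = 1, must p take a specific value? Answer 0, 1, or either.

1

s2 = NOT(s1) must be 1, so s1 = 0.
Every assignment with s2 = 1 has p = 1; there are 1 such assignment(s).
  p=1, q=0, r=1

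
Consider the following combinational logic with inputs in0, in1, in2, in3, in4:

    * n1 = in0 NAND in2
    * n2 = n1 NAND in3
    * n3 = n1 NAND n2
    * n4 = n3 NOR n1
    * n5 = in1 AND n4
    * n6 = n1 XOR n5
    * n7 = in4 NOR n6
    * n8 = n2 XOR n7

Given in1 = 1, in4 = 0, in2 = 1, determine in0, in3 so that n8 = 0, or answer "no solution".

in0=0, in3=1

n8 = n2 XOR n7 must be 0, so n2 and n7 are equal.
Check with in1 = 1, in4 = 0, in2 = 1 and in0=0, in3=1:
n1 = in0 NAND in2 = 0 NAND 1 = 1
n2 = n1 NAND in3 = 1 NAND 1 = 0
n3 = n1 NAND n2 = 1 NAND 0 = 1
n4 = n3 NOR n1 = 1 NOR 1 = 0
n5 = in1 AND n4 = 1 AND 0 = 0
n6 = n1 XOR n5 = 1 XOR 0 = 1
n7 = in4 NOR n6 = 0 NOR 1 = 0
n8 = n2 XOR n7 = 0 XOR 0 = 0
So n8 = 0.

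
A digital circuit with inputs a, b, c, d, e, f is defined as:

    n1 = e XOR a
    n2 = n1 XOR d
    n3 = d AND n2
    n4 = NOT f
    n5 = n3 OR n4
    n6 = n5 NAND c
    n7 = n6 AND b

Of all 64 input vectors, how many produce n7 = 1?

22

n7 = n6 AND b must be 1, so both n6 = 1 and b = 1.
n6 = n5 NAND c must be 1, so at least one of n5, c is 0.
Enumerating the 64 input combinations, 22 give n7 = 1 and 42 give n7 = 0.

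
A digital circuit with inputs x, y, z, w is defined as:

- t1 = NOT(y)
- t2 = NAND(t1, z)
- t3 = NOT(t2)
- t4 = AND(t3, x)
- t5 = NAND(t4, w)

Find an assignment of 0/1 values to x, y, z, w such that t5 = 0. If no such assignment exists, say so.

x=1, y=0, z=1, w=1

t5 = NAND(t4, w) must be 0, so both t4 = 1 and w = 1.
t4 = AND(t3, x) must be 1, so both t3 = 1 and x = 1.
t3 = NOT(t2) must be 1, so t2 = 0.
Check with x=1, y=0, z=1, w=1:
t1 = NOT(y) = NOT 0 = 1
t2 = NAND(t1, z) = NAND(1, 1) = 0
t3 = NOT(t2) = NOT 0 = 1
t4 = AND(t3, x) = AND(1, 1) = 1
t5 = NAND(t4, w) = NAND(1, 1) = 0
So t5 = 0 as required.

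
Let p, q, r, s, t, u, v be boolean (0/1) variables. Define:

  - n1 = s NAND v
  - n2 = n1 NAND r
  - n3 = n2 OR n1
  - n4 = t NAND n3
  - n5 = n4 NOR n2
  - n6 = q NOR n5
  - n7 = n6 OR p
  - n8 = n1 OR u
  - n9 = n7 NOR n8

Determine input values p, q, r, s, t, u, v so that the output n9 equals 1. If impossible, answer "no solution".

p=0 q=1 r=0 s=1 t=1 u=0 v=1

Check with p=0 q=1 r=0 s=1 t=1 u=0 v=1:
n1 = s NAND v = 1 NAND 1 = 0
n2 = n1 NAND r = 0 NAND 0 = 1
n3 = n2 OR n1 = 1 OR 0 = 1
n4 = t NAND n3 = 1 NAND 1 = 0
n5 = n4 NOR n2 = 0 NOR 1 = 0
n6 = q NOR n5 = 1 NOR 0 = 0
n7 = n6 OR p = 0 OR 0 = 0
n8 = n1 OR u = 0 OR 0 = 0
n9 = n7 NOR n8 = 0 NOR 0 = 1
So n9 = 1 as required.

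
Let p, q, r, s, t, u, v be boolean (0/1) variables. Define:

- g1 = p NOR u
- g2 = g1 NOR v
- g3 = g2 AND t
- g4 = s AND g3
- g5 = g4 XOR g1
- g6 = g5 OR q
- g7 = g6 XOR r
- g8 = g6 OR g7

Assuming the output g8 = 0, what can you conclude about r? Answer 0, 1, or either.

0

g8 = g6 OR g7 must be 0, so both g6 = 0 and g7 = 0.
g6 = g5 OR q must be 0, so both g5 = 0 and q = 0.
Every assignment with g8 = 0 has r = 0; there are 21 such assignment(s).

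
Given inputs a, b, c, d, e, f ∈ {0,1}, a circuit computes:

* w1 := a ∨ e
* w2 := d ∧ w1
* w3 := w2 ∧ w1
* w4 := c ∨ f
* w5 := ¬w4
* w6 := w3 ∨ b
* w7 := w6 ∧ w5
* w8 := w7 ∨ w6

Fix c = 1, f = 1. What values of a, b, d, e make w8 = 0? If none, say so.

Check with c = 1, f = 1 and a=1, b=0, d=0, e=0:
w1 = a ∨ e = 1 ∨ 0 = 1
w2 = d ∧ w1 = 0 ∧ 1 = 0
w3 = w2 ∧ w1 = 0 ∧ 1 = 0
w4 = c ∨ f = 1 ∨ 1 = 1
w5 = ¬w4 = ¬1 = 0
w6 = w3 ∨ b = 0 ∨ 0 = 0
w7 = w6 ∧ w5 = 0 ∧ 0 = 0
w8 = w7 ∨ w6 = 0 ∨ 0 = 0
So w8 = 0.

a=1, b=0, d=0, e=0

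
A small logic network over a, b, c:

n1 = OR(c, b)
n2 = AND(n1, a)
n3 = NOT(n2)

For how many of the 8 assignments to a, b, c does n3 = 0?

n3 = NOT(n2) must be 0, so n2 = 1.
Satisfying assignments:
  a=1, b=0, c=1
  a=1, b=1, c=0
  a=1, b=1, c=1

3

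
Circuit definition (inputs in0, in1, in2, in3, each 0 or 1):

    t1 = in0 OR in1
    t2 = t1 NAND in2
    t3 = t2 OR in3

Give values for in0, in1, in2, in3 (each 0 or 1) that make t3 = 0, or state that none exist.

in0=0, in1=1, in2=1, in3=0

Check with in0=0, in1=1, in2=1, in3=0:
t1 = in0 OR in1 = 0 OR 1 = 1
t2 = t1 NAND in2 = 1 NAND 1 = 0
t3 = t2 OR in3 = 0 OR 0 = 0
So t3 = 0 as required.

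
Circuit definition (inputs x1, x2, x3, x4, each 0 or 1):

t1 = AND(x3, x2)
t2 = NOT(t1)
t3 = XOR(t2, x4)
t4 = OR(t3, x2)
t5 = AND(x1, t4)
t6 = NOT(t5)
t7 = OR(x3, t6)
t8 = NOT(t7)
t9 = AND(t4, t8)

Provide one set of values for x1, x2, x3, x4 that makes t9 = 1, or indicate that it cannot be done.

t9 = AND(t4, t8) must be 1, so both t4 = 1 and t8 = 1.
t4 = OR(t3, x2) must be 1, so at least one of t3, x2 is 1.
Check with x1=1 x2=1 x3=0 x4=0:
t1 = AND(x3, x2) = AND(0, 1) = 0
t2 = NOT(t1) = NOT 0 = 1
t3 = XOR(t2, x4) = XOR(1, 0) = 1
t4 = OR(t3, x2) = OR(1, 1) = 1
t5 = AND(x1, t4) = AND(1, 1) = 1
t6 = NOT(t5) = NOT 1 = 0
t7 = OR(x3, t6) = OR(0, 0) = 0
t8 = NOT(t7) = NOT 0 = 1
t9 = AND(t4, t8) = AND(1, 1) = 1
So t9 = 1 as required.

x1=1 x2=1 x3=0 x4=0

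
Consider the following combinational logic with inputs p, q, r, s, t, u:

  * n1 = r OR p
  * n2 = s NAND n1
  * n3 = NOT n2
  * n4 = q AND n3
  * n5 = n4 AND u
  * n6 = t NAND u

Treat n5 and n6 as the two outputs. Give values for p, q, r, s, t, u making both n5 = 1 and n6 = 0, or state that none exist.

p=1 q=1 r=1 s=1 t=1 u=1

Check with p=1 q=1 r=1 s=1 t=1 u=1:
n1 = r OR p = 1 OR 1 = 1
n2 = s NAND n1 = 1 NAND 1 = 0
n3 = NOT n2 = NOT 0 = 1
n4 = q AND n3 = 1 AND 1 = 1
n5 = n4 AND u = 1 AND 1 = 1
n6 = t NAND u = 1 NAND 1 = 0
So n5 = 1 and n6 = 0.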